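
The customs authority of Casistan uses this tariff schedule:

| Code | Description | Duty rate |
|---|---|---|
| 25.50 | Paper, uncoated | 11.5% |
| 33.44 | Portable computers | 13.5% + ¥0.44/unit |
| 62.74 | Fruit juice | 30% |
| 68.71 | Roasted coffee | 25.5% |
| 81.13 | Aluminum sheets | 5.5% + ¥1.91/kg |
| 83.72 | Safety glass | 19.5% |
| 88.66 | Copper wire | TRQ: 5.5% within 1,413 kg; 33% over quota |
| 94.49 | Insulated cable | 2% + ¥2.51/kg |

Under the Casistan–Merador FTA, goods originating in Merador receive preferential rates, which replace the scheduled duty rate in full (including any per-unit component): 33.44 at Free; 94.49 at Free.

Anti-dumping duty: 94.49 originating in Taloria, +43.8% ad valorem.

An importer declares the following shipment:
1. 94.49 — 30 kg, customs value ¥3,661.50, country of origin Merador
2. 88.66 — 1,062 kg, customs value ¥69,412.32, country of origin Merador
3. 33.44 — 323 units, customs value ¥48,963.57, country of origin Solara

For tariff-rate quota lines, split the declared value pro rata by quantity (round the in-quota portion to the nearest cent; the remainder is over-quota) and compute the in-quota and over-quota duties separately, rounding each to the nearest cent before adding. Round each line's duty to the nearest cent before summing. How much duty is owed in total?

Line 1 (94.49, Merador, 30 kg, ¥3,661.50):
Base rate for 94.49 is 2% + ¥2.51/kg.
Origin Merador qualifies under the Casistan–Merador agreement and 94.49 is covered: preferential rate Free applies instead.
The additional-duty order on 94.49 targets Taloria, not Merador; it does not apply.
Duty = ¥3,661.50 × 0% = ¥0.00.
Line 2 (88.66, Merador, 1,062 kg, ¥69,412.32):
Code 88.66 is under a tariff-rate quota (threshold 1,413 kg). Quantity 1,062 kg is within the quota, so the in-quota rate 5.5% applies to the full value.
Duty = ¥69,412.32 × 5.5% = ¥3,817.68.
Line 3 (33.44, Solara, 323 units, ¥48,963.57):
Base rate for 33.44 is 13.5% + ¥0.44/unit.
33.44 has an FTA preferential rate, but origin Solara is not Merador; base rate stands.
Duty = ¥48,963.57 × 13.5% + 323 × ¥0.44 = ¥6,752.20.
Total = ¥0.00 + ¥3,817.68 + ¥6,752.20 = ¥10,569.88.

¥10,569.88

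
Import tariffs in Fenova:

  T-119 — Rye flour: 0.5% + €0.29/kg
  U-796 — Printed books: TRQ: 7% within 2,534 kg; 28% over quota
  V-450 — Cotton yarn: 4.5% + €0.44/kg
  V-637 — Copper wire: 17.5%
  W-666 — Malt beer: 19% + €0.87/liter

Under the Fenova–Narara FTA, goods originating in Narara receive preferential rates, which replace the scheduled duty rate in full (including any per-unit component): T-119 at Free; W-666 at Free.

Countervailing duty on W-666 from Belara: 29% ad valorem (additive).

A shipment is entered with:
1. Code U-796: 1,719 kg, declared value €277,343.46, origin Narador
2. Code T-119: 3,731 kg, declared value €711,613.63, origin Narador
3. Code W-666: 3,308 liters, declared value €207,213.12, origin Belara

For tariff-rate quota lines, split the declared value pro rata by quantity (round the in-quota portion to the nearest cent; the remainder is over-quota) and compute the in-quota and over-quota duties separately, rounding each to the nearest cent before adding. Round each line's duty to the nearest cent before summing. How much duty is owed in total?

Line 1 (U-796, Narador, 1,719 kg, €277,343.46):
Code U-796 is under a tariff-rate quota (threshold 2,534 kg). Quantity 1,719 kg is within the quota, so the in-quota rate 7% applies to the full value.
Duty = €277,343.46 × 7% = €19,414.04.
Line 2 (T-119, Narador, 3,731 kg, €711,613.63):
Base rate for T-119 is 0.5% + €0.29/kg.
T-119 has an FTA preferential rate, but origin Narador is not Narara; base rate stands.
Duty = €711,613.63 × 0.5% + 3,731 × €0.29 = €4,640.06.
Line 3 (W-666, Belara, 3,308 liters, €207,213.12):
Base rate for W-666 is 19% + €0.87/liter.
W-666 has an FTA preferential rate, but origin Belara is not Narara; base rate stands.
Additional duty on W-666 from Belara: +29%. Applied ad valorem rate: 19% + 29% = 48%.
Duty = €207,213.12 × 48% + 3,308 × €0.87 = €102,340.26.
Total = €19,414.04 + €4,640.06 + €102,340.26 = €126,394.36.

€126,394.36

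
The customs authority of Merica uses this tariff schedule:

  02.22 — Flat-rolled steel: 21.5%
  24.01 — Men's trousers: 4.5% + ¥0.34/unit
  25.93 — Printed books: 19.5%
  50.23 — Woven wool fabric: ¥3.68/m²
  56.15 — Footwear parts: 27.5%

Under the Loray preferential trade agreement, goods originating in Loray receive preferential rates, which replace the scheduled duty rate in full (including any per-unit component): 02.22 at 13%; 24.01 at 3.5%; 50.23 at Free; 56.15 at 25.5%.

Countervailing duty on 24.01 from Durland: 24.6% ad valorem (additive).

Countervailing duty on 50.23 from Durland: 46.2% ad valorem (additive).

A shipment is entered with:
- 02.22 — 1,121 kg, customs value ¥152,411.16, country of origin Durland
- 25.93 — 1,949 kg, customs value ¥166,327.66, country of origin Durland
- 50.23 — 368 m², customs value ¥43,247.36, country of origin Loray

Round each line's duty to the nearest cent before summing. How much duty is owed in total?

¥65,202.29

Line 1 (02.22, Durland, 1,121 kg, ¥152,411.16):
Base rate for 02.22 is 21.5%.
02.22 has an FTA preferential rate, but origin Durland is not Loray; base rate stands.
Duty = ¥152,411.16 × 21.5% = ¥32,768.40.
Line 2 (25.93, Durland, 1,949 kg, ¥166,327.66):
Base rate for 25.93 is 19.5%.
Duty = ¥166,327.66 × 19.5% = ¥32,433.89.
Line 3 (50.23, Loray, 368 m², ¥43,247.36):
Base rate for 50.23 is ¥3.68/m².
Origin Loray qualifies under the Merica–Loray agreement and 50.23 is covered: preferential rate Free applies instead.
The additional-duty order on 50.23 targets Durland, not Loray; it does not apply.
Duty = ¥43,247.36 × 0% = ¥0.00.
Total = ¥32,768.40 + ¥32,433.89 + ¥0.00 = ¥65,202.29.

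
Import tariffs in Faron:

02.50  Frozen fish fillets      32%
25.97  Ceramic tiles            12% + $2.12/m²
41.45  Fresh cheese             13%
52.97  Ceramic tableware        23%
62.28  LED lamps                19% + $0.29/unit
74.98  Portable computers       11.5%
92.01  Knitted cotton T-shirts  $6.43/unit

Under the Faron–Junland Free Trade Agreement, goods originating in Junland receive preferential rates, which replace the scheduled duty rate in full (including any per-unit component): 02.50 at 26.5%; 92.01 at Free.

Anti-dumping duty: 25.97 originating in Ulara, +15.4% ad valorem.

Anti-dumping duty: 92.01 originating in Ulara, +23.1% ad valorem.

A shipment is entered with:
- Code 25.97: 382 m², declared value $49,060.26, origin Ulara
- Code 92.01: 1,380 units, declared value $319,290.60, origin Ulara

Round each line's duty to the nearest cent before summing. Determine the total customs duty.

Line 1 (25.97, Ulara, 382 m², $49,060.26):
Base rate for 25.97 is 12% + $2.12/m².
Additional duty on 25.97 from Ulara: +15.4%. Applied ad valorem rate: 12% + 15.4% = 27.4%.
Duty = $49,060.26 × 27.4% + 382 × $2.12 = $14,252.35.
Line 2 (92.01, Ulara, 1,380 units, $319,290.60):
Base rate for 92.01 is $6.43/unit.
92.01 has an FTA preferential rate, but origin Ulara is not Junland; base rate stands.
Additional duty on 92.01 from Ulara: +23.1% ad valorem. Applied ad valorem rate = 23.1%.
Duty = $319,290.60 × 23.1% + 1,380 × $6.43 = $82,629.53.
Total = $14,252.35 + $82,629.53 = $96,881.88.

$96,881.88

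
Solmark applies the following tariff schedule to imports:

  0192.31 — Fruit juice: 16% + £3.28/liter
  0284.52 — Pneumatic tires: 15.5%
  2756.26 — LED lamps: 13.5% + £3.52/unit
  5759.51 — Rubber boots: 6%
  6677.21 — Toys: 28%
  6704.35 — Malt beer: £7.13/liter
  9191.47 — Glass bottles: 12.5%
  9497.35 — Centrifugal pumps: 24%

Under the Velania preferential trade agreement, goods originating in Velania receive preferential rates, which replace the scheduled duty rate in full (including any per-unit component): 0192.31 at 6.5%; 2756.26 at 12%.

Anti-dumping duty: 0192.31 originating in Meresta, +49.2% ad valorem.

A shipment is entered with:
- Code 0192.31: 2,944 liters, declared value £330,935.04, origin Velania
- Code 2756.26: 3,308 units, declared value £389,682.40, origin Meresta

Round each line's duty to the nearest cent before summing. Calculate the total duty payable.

£85,762.06

Line 1 (0192.31, Velania, 2,944 liters, £330,935.04):
Base rate for 0192.31 is 16% + £3.28/liter.
Origin Velania qualifies under the Solmark–Velania agreement and 0192.31 is covered: preferential rate 6.5% applies instead.
The additional-duty order on 0192.31 targets Meresta, not Velania; it does not apply.
Duty = £330,935.04 × 6.5% = £21,510.78.
Line 2 (2756.26, Meresta, 3,308 units, £389,682.40):
Base rate for 2756.26 is 13.5% + £3.52/unit.
2756.26 has an FTA preferential rate, but origin Meresta is not Velania; base rate stands.
Duty = £389,682.40 × 13.5% + 3,308 × £3.52 = £64,251.28.
Total = £21,510.78 + £64,251.28 = £85,762.06.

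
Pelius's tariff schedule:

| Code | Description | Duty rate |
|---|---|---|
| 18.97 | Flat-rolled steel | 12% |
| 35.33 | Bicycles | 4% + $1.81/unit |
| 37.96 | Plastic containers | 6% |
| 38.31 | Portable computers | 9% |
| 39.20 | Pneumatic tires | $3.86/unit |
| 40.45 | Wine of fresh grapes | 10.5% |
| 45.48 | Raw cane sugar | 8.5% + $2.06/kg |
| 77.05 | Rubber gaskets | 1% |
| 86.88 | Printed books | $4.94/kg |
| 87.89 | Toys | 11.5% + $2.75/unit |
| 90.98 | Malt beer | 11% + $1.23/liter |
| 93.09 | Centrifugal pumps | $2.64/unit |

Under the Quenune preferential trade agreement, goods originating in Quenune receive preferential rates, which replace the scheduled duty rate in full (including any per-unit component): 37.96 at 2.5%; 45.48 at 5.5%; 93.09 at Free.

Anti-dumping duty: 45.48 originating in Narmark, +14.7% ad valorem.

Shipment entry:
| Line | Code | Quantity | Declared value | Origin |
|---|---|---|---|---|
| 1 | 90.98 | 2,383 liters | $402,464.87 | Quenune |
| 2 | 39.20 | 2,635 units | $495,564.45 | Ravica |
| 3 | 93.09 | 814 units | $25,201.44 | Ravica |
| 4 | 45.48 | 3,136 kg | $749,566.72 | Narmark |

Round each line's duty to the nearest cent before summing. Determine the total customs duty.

Line 1 (90.98, Quenune, 2,383 liters, $402,464.87):
Base rate for 90.98 is 11% + $1.23/liter.
Origin Quenune is the FTA partner but 90.98 is not on the preference list; base rate stands.
Duty = $402,464.87 × 11% + 2,383 × $1.23 = $47,202.23.
Line 2 (39.20, Ravica, 2,635 units, $495,564.45):
Base rate for 39.20 is $3.86/unit.
Duty = 2,635 × $3.86 = $10,171.10.
Line 3 (93.09, Ravica, 814 units, $25,201.44):
Base rate for 93.09 is $2.64/unit.
93.09 has an FTA preferential rate, but origin Ravica is not Quenune; base rate stands.
Duty = 814 × $2.64 = $2,148.96.
Line 4 (45.48, Narmark, 3,136 kg, $749,566.72):
Base rate for 45.48 is 8.5% + $2.06/kg.
45.48 has an FTA preferential rate, but origin Narmark is not Quenune; base rate stands.
Additional duty on 45.48 from Narmark: +14.7%. Applied ad valorem rate: 8.5% + 14.7% = 23.2%.
Duty = $749,566.72 × 23.2% + 3,136 × $2.06 = $180,359.64.
Total = $47,202.23 + $10,171.10 + $2,148.96 + $180,359.64 = $239,881.93.

$239,881.93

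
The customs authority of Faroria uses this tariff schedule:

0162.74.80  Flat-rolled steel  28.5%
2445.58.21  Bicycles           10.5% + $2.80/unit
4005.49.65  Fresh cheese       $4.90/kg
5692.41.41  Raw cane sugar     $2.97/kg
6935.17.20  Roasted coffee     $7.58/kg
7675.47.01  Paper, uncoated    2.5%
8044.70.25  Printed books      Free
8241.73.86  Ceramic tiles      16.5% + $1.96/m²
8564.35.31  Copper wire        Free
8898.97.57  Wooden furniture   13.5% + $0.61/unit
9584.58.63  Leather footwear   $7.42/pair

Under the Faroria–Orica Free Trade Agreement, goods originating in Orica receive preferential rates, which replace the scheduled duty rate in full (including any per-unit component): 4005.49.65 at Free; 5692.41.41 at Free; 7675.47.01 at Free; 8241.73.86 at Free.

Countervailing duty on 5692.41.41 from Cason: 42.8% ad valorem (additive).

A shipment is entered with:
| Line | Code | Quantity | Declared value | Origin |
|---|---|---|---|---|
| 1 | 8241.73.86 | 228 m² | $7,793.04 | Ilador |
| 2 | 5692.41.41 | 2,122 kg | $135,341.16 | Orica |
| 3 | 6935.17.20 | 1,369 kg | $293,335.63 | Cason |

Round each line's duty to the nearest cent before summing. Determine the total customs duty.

$12,109.75

Line 1 (8241.73.86, Ilador, 228 m², $7,793.04):
Base rate for 8241.73.86 is 16.5% + $1.96/m².
8241.73.86 has an FTA preferential rate, but origin Ilador is not Orica; base rate stands.
Duty = $7,793.04 × 16.5% + 228 × $1.96 = $1,732.73.
Line 2 (5692.41.41, Orica, 2,122 kg, $135,341.16):
Base rate for 5692.41.41 is $2.97/kg.
Origin Orica qualifies under the Faroria–Orica agreement and 5692.41.41 is covered: preferential rate Free applies instead.
The additional-duty order on 5692.41.41 targets Cason, not Orica; it does not apply.
Duty = $135,341.16 × 0% = $0.00.
Line 3 (6935.17.20, Cason, 1,369 kg, $293,335.63):
Base rate for 6935.17.20 is $7.58/kg.
Duty = 1,369 × $7.58 = $10,377.02.
Total = $1,732.73 + $0.00 + $10,377.02 = $12,109.75.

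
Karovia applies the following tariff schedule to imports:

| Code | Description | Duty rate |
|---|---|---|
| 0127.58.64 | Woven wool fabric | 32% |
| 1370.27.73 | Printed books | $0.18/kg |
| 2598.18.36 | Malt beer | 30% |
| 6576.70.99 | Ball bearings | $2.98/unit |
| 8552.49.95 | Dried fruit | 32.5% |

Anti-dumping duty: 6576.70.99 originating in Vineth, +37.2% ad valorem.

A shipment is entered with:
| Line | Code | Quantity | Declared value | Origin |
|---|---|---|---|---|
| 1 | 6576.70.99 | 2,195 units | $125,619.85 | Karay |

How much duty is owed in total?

Line 1 (6576.70.99, Karay, 2,195 units, $125,619.85):
Base rate for 6576.70.99 is $2.98/unit.
The additional-duty order on 6576.70.99 targets Vineth, not Karay; it does not apply.
Duty = 2,195 × $2.98 = $6,541.10.

$6,541.10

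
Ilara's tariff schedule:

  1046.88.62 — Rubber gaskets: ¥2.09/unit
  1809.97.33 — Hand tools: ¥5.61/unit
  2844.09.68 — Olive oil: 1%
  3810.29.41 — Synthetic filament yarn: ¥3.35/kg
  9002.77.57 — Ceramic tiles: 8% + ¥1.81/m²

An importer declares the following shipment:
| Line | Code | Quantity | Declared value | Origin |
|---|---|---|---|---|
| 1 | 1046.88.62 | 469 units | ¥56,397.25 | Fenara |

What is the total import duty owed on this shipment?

¥980.21

Line 1 (1046.88.62, Fenara, 469 units, ¥56,397.25):
Base rate for 1046.88.62 is ¥2.09/unit.
Duty = 469 × ¥2.09 = ¥980.21.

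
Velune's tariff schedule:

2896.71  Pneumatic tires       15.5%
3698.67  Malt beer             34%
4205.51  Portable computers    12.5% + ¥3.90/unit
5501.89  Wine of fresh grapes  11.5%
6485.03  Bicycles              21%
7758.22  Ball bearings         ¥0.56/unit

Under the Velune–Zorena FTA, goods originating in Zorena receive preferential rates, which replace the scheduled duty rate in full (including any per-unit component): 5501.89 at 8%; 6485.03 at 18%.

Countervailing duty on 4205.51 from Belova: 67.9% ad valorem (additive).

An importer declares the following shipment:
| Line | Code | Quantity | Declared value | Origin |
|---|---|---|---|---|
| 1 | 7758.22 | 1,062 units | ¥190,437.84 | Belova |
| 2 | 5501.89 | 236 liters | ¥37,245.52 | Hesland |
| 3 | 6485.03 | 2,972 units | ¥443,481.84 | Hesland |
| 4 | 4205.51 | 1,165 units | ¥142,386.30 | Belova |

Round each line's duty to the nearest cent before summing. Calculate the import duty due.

Line 1 (7758.22, Belova, 1,062 units, ¥190,437.84):
Base rate for 7758.22 is ¥0.56/unit.
Duty = 1,062 × ¥0.56 = ¥594.72.
Line 2 (5501.89, Hesland, 236 liters, ¥37,245.52):
Base rate for 5501.89 is 11.5%.
5501.89 has an FTA preferential rate, but origin Hesland is not Zorena; base rate stands.
Duty = ¥37,245.52 × 11.5% = ¥4,283.23.
Line 3 (6485.03, Hesland, 2,972 units, ¥443,481.84):
Base rate for 6485.03 is 21%.
6485.03 has an FTA preferential rate, but origin Hesland is not Zorena; base rate stands.
Duty = ¥443,481.84 × 21% = ¥93,131.19.
Line 4 (4205.51, Belova, 1,165 units, ¥142,386.30):
Base rate for 4205.51 is 12.5% + ¥3.90/unit.
Additional duty on 4205.51 from Belova: +67.9%. Applied ad valorem rate: 12.5% + 67.9% = 80.4%.
Duty = ¥142,386.30 × 80.4% + 1,165 × ¥3.90 = ¥119,022.09.
Total = ¥594.72 + ¥4,283.23 + ¥93,131.19 + ¥119,022.09 = ¥217,031.23.

¥217,031.23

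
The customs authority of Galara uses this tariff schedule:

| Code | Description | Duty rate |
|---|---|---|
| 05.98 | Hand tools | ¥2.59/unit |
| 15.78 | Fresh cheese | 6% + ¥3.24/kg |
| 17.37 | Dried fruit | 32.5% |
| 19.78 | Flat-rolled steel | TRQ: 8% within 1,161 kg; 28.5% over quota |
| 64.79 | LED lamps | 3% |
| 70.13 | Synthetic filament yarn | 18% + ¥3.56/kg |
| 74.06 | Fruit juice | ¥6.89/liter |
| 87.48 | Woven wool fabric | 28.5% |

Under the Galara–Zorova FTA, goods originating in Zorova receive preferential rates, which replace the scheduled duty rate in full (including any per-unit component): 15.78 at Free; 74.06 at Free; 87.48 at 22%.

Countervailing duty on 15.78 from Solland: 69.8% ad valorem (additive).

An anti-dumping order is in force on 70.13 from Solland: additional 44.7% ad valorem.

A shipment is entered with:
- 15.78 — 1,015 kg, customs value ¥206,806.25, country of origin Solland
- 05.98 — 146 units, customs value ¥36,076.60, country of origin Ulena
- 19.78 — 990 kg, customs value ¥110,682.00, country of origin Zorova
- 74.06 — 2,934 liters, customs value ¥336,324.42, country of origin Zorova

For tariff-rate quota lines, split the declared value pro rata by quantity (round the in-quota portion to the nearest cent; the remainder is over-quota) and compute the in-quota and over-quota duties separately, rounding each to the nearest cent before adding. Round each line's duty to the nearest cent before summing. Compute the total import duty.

¥169,280.44

Line 1 (15.78, Solland, 1,015 kg, ¥206,806.25):
Base rate for 15.78 is 6% + ¥3.24/kg.
15.78 has an FTA preferential rate, but origin Solland is not Zorova; base rate stands.
Additional duty on 15.78 from Solland: +69.8%. Applied ad valorem rate: 6% + 69.8% = 75.8%.
Duty = ¥206,806.25 × 75.8% + 1,015 × ¥3.24 = ¥160,047.74.
Line 2 (05.98, Ulena, 146 units, ¥36,076.60):
Base rate for 05.98 is ¥2.59/unit.
Duty = 146 × ¥2.59 = ¥378.14.
Line 3 (19.78, Zorova, 990 kg, ¥110,682.00):
Code 19.78 is under a tariff-rate quota (threshold 1,161 kg). Quantity 990 kg is within the quota, so the in-quota rate 8% applies to the full value.
Duty = ¥110,682.00 × 8% = ¥8,854.56.
Line 4 (74.06, Zorova, 2,934 liters, ¥336,324.42):
Base rate for 74.06 is ¥6.89/liter.
Origin Zorova qualifies under the Galara–Zorova agreement and 74.06 is covered: preferential rate Free applies instead.
Duty = ¥336,324.42 × 0% = ¥0.00.
Total = ¥160,047.74 + ¥378.14 + ¥8,854.56 + ¥0.00 = ¥169,280.44.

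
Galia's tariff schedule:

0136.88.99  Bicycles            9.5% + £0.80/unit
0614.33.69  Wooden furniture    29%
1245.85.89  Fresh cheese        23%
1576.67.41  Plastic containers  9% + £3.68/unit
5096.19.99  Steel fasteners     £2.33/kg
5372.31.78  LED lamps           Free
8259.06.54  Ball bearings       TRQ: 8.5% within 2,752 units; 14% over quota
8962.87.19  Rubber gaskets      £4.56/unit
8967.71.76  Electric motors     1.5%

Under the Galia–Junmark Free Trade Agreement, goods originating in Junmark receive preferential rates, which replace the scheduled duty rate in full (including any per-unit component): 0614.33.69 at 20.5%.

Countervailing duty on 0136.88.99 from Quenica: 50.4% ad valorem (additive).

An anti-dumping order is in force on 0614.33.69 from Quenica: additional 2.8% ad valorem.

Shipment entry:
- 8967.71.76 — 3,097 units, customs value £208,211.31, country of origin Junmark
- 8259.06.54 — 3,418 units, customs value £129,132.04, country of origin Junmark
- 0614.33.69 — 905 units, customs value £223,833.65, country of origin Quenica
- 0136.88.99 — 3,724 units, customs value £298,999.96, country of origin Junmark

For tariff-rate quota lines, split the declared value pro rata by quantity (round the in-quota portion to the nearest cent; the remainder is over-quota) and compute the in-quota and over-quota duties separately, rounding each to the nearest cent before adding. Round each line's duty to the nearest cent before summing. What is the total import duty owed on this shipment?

£118,046.58

Line 1 (8967.71.76, Junmark, 3,097 units, £208,211.31):
Base rate for 8967.71.76 is 1.5%.
Origin Junmark is the FTA partner but 8967.71.76 is not on the preference list; base rate stands.
Duty = £208,211.31 × 1.5% = £3,123.17.
Line 2 (8259.06.54, Junmark, 3,418 units, £129,132.04):
Code 8259.06.54 is under a tariff-rate quota (threshold 2,752 units). In-quota: 2,752 units at 8.5%; over-quota: 666 units at 14%.
Pro-rata value split: in-quota = £129,132.04 × 2,752/3,418 = £103,970.56; over-quota = £129,132.04 − £103,970.56 = £25,161.48.
In-quota duty = £103,970.56 × 8.5% = £8,837.50. Over-quota duty = £25,161.48 × 14% = £3,522.61.
Line duty = £8,837.50 + £3,522.61 = £12,360.11.
Line 3 (0614.33.69, Quenica, 905 units, £223,833.65):
Base rate for 0614.33.69 is 29%.
0614.33.69 has an FTA preferential rate, but origin Quenica is not Junmark; base rate stands.
Additional duty on 0614.33.69 from Quenica: +2.8%. Applied ad valorem rate: 29% + 2.8% = 31.8%.
Duty = £223,833.65 × 31.8% = £71,179.10.
Line 4 (0136.88.99, Junmark, 3,724 units, £298,999.96):
Base rate for 0136.88.99 is 9.5% + £0.80/unit.
Origin Junmark is the FTA partner but 0136.88.99 is not on the preference list; base rate stands.
The additional-duty order on 0136.88.99 targets Quenica, not Junmark; it does not apply.
Duty = £298,999.96 × 9.5% + 3,724 × £0.80 = £31,384.20.
Total = £3,123.17 + £12,360.11 + £71,179.10 + £31,384.20 = £118,046.58.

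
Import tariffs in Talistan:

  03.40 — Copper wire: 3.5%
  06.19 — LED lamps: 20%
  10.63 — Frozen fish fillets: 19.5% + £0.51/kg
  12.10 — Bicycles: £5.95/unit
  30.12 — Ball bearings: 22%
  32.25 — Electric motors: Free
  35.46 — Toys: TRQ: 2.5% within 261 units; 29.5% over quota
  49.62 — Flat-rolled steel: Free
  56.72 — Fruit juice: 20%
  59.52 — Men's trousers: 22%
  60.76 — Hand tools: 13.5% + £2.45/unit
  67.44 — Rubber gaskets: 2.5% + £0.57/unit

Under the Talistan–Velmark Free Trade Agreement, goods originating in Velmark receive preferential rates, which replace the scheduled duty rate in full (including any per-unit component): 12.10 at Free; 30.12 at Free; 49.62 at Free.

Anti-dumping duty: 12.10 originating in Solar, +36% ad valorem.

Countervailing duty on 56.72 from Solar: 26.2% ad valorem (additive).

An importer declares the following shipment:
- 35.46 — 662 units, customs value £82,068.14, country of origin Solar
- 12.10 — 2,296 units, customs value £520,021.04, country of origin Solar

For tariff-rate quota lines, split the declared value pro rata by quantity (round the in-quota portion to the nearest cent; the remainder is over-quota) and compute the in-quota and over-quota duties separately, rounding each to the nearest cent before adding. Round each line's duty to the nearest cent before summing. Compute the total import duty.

£216,342.70

Line 1 (35.46, Solar, 662 units, £82,068.14):
Code 35.46 is under a tariff-rate quota (threshold 261 units). In-quota: 261 units at 2.5%; over-quota: 401 units at 29.5%.
Pro-rata value split: in-quota = £82,068.14 × 261/662 = £32,356.17; over-quota = £82,068.14 − £32,356.17 = £49,711.97.
In-quota duty = £32,356.17 × 2.5% = £808.90. Over-quota duty = £49,711.97 × 29.5% = £14,665.03.
Line duty = £808.90 + £14,665.03 = £15,473.93.
Line 2 (12.10, Solar, 2,296 units, £520,021.04):
Base rate for 12.10 is £5.95/unit.
12.10 has an FTA preferential rate, but origin Solar is not Velmark; base rate stands.
Additional duty on 12.10 from Solar: +36% ad valorem. Applied ad valorem rate = 36%.
Duty = £520,021.04 × 36% + 2,296 × £5.95 = £200,868.77.
Total = £15,473.93 + £200,868.77 = £216,342.70.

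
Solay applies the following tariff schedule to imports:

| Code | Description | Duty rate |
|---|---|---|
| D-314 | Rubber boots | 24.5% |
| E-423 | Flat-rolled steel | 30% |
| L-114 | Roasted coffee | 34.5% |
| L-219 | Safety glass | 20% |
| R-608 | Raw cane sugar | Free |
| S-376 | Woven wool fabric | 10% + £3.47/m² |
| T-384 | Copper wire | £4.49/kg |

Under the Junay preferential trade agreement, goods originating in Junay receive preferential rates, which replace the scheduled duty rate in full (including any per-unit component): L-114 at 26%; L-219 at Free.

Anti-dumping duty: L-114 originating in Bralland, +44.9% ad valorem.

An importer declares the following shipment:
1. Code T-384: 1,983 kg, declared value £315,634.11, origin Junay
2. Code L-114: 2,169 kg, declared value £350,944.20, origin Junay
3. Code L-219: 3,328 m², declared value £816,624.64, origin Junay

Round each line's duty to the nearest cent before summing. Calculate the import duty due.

Line 1 (T-384, Junay, 1,983 kg, £315,634.11):
Base rate for T-384 is £4.49/kg.
Origin Junay is the FTA partner but T-384 is not on the preference list; base rate stands.
Duty = 1,983 × £4.49 = £8,903.67.
Line 2 (L-114, Junay, 2,169 kg, £350,944.20):
Base rate for L-114 is 34.5%.
Origin Junay qualifies under the Solay–Junay agreement and L-114 is covered: preferential rate 26% applies instead.
The additional-duty order on L-114 targets Bralland, not Junay; it does not apply.
Duty = £350,944.20 × 26% = £91,245.49.
Line 3 (L-219, Junay, 3,328 m², £816,624.64):
Base rate for L-219 is 20%.
Origin Junay qualifies under the Solay–Junay agreement and L-219 is covered: preferential rate Free applies instead.
Duty = £816,624.64 × 0% = £0.00.
Total = £8,903.67 + £91,245.49 + £0.00 = £100,149.16.

£100,149.16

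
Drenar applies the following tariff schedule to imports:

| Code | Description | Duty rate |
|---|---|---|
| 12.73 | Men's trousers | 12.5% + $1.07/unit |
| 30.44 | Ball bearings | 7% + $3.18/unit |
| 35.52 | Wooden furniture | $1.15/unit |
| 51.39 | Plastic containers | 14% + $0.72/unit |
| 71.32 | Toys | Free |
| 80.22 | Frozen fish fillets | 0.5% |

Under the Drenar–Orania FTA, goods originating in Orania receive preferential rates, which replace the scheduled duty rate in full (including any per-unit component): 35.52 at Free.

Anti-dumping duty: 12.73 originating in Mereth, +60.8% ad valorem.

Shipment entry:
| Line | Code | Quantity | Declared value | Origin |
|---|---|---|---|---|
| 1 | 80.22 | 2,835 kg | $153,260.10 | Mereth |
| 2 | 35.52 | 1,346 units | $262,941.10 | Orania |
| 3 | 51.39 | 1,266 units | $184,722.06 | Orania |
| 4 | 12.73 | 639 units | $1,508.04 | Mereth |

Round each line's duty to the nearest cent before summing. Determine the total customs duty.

Line 1 (80.22, Mereth, 2,835 kg, $153,260.10):
Base rate for 80.22 is 0.5%.
Duty = $153,260.10 × 0.5% = $766.30.
Line 2 (35.52, Orania, 1,346 units, $262,941.10):
Base rate for 35.52 is $1.15/unit.
Origin Orania qualifies under the Drenar–Orania agreement and 35.52 is covered: preferential rate Free applies instead.
Duty = $262,941.10 × 0% = $0.00.
Line 3 (51.39, Orania, 1,266 units, $184,722.06):
Base rate for 51.39 is 14% + $0.72/unit.
Origin Orania is the FTA partner but 51.39 is not on the preference list; base rate stands.
Duty = $184,722.06 × 14% + 1,266 × $0.72 = $26,772.61.
Line 4 (12.73, Mereth, 639 units, $1,508.04):
Base rate for 12.73 is 12.5% + $1.07/unit.
Additional duty on 12.73 from Mereth: +60.8%. Applied ad valorem rate: 12.5% + 60.8% = 73.3%.
Duty = $1,508.04 × 73.3% + 639 × $1.07 = $1,789.12.
Total = $766.30 + $0.00 + $26,772.61 + $1,789.12 = $29,328.03.

$29,328.03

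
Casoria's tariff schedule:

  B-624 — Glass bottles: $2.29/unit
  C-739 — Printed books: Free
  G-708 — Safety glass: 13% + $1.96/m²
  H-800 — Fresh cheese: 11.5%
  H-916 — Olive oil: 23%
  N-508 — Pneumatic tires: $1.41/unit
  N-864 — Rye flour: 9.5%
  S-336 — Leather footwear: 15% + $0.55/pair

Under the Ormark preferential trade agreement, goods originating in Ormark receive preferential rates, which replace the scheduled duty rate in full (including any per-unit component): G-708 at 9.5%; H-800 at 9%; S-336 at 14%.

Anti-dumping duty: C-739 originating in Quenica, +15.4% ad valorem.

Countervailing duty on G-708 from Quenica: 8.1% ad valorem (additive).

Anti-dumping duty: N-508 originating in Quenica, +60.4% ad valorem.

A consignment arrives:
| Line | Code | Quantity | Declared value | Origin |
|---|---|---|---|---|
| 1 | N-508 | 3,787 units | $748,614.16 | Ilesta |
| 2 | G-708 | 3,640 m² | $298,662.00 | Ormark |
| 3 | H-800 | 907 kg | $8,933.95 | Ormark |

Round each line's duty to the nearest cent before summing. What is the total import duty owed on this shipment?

Line 1 (N-508, Ilesta, 3,787 units, $748,614.16):
Base rate for N-508 is $1.41/unit.
The additional-duty order on N-508 targets Quenica, not Ilesta; it does not apply.
Duty = 3,787 × $1.41 = $5,339.67.
Line 2 (G-708, Ormark, 3,640 m², $298,662.00):
Base rate for G-708 is 13% + $1.96/m².
Origin Ormark qualifies under the Casoria–Ormark agreement and G-708 is covered: preferential rate 9.5% applies instead.
The additional-duty order on G-708 targets Quenica, not Ormark; it does not apply.
Duty = $298,662.00 × 9.5% = $28,372.89.
Line 3 (H-800, Ormark, 907 kg, $8,933.95):
Base rate for H-800 is 11.5%.
Origin Ormark qualifies under the Casoria–Ormark agreement and H-800 is covered: preferential rate 9% applies instead.
Duty = $8,933.95 × 9% = $804.06.
Total = $5,339.67 + $28,372.89 + $804.06 = $34,516.62.

$34,516.62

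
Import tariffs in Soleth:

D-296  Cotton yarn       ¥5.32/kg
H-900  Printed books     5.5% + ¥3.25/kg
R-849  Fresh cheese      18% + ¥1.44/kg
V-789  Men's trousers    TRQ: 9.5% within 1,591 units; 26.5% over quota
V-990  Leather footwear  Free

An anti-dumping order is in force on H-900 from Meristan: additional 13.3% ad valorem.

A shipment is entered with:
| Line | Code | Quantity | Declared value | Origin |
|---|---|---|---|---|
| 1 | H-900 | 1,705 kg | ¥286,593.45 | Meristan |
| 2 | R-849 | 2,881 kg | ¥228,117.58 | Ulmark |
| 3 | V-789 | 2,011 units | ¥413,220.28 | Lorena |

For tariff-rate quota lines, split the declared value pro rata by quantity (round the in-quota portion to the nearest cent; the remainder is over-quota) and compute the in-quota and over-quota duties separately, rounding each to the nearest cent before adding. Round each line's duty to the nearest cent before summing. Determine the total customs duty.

Line 1 (H-900, Meristan, 1,705 kg, ¥286,593.45):
Base rate for H-900 is 5.5% + ¥3.25/kg.
Additional duty on H-900 from Meristan: +13.3%. Applied ad valorem rate: 5.5% + 13.3% = 18.8%.
Duty = ¥286,593.45 × 18.8% + 1,705 × ¥3.25 = ¥59,420.82.
Line 2 (R-849, Ulmark, 2,881 kg, ¥228,117.58):
Base rate for R-849 is 18% + ¥1.44/kg.
Duty = ¥228,117.58 × 18% + 2,881 × ¥1.44 = ¥45,209.80.
Line 3 (V-789, Lorena, 2,011 units, ¥413,220.28):
Code V-789 is under a tariff-rate quota (threshold 1,591 units). In-quota: 1,591 units at 9.5%; over-quota: 420 units at 26.5%.
Pro-rata value split: in-quota = ¥413,220.28 × 1,591/2,011 = ¥326,918.68; over-quota = ¥413,220.28 − ¥326,918.68 = ¥86,301.60.
In-quota duty = ¥326,918.68 × 9.5% = ¥31,057.27. Over-quota duty = ¥86,301.60 × 26.5% = ¥22,869.92.
Line duty = ¥31,057.27 + ¥22,869.92 = ¥53,927.19.
Total = ¥59,420.82 + ¥45,209.80 + ¥53,927.19 = ¥158,557.81.

¥158,557.81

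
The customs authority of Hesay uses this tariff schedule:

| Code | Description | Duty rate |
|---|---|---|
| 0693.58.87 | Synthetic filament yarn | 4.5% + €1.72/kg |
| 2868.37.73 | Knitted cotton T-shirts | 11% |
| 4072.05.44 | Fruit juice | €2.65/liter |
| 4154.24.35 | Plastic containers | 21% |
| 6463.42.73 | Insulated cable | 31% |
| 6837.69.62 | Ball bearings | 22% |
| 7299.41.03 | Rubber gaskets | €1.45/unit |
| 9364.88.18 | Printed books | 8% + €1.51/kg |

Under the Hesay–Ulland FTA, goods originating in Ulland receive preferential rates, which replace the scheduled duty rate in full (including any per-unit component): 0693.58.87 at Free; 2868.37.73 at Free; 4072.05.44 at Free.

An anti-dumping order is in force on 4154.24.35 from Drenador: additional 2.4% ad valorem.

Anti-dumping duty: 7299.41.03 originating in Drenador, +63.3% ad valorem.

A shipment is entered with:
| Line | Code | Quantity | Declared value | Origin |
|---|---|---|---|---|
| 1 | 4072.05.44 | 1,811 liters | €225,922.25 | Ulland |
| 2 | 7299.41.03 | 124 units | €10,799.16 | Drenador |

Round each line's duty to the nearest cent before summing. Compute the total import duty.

Line 1 (4072.05.44, Ulland, 1,811 liters, €225,922.25):
Base rate for 4072.05.44 is €2.65/liter.
Origin Ulland qualifies under the Hesay–Ulland agreement and 4072.05.44 is covered: preferential rate Free applies instead.
Duty = €225,922.25 × 0% = €0.00.
Line 2 (7299.41.03, Drenador, 124 units, €10,799.16):
Base rate for 7299.41.03 is €1.45/unit.
Additional duty on 7299.41.03 from Drenador: +63.3% ad valorem. Applied ad valorem rate = 63.3%.
Duty = €10,799.16 × 63.3% + 124 × €1.45 = €7,015.67.
Total = €0.00 + €7,015.67 = €7,015.67.

€7,015.67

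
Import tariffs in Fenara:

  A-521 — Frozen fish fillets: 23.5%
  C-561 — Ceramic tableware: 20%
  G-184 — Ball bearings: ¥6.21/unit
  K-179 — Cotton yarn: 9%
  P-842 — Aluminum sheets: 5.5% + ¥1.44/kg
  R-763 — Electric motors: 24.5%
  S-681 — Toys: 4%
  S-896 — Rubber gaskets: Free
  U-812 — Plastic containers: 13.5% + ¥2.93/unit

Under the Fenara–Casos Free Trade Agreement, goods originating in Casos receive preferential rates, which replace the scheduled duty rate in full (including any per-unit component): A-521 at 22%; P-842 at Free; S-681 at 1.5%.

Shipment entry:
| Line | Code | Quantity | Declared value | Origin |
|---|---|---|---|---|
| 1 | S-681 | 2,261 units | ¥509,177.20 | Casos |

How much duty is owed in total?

¥7,637.66

Line 1 (S-681, Casos, 2,261 units, ¥509,177.20):
Base rate for S-681 is 4%.
Origin Casos qualifies under the Fenara–Casos agreement and S-681 is covered: preferential rate 1.5% applies instead.
Duty = ¥509,177.20 × 1.5% = ¥7,637.66.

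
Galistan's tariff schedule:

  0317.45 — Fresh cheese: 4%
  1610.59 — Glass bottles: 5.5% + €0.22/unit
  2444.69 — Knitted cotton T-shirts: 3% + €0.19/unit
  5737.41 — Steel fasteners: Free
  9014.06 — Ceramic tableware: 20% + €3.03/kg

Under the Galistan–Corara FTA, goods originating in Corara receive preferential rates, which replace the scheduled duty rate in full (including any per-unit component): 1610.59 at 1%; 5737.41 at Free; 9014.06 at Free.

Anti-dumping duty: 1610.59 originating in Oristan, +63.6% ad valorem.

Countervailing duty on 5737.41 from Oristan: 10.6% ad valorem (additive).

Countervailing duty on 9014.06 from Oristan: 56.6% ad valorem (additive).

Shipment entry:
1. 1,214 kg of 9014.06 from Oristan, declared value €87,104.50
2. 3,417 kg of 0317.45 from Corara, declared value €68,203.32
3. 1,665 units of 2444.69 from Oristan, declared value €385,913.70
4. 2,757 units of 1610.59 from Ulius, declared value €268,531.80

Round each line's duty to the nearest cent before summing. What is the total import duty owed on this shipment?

Line 1 (9014.06, Oristan, 1,214 kg, €87,104.50):
Base rate for 9014.06 is 20% + €3.03/kg.
9014.06 has an FTA preferential rate, but origin Oristan is not Corara; base rate stands.
Additional duty on 9014.06 from Oristan: +56.6%. Applied ad valorem rate: 20% + 56.6% = 76.6%.
Duty = €87,104.50 × 76.6% + 1,214 × €3.03 = €70,400.47.
Line 2 (0317.45, Corara, 3,417 kg, €68,203.32):
Base rate for 0317.45 is 4%.
Origin Corara is the FTA partner but 0317.45 is not on the preference list; base rate stands.
Duty = €68,203.32 × 4% = €2,728.13.
Line 3 (2444.69, Oristan, 1,665 units, €385,913.70):
Base rate for 2444.69 is 3% + €0.19/unit.
Duty = €385,913.70 × 3% + 1,665 × €0.19 = €11,893.76.
Line 4 (1610.59, Ulius, 2,757 units, €268,531.80):
Base rate for 1610.59 is 5.5% + €0.22/unit.
1610.59 has an FTA preferential rate, but origin Ulius is not Corara; base rate stands.
The additional-duty order on 1610.59 targets Oristan, not Ulius; it does not apply.
Duty = €268,531.80 × 5.5% + 2,757 × €0.22 = €15,375.79.
Total = €70,400.47 + €2,728.13 + €11,893.76 + €15,375.79 = €100,398.15.

€100,398.15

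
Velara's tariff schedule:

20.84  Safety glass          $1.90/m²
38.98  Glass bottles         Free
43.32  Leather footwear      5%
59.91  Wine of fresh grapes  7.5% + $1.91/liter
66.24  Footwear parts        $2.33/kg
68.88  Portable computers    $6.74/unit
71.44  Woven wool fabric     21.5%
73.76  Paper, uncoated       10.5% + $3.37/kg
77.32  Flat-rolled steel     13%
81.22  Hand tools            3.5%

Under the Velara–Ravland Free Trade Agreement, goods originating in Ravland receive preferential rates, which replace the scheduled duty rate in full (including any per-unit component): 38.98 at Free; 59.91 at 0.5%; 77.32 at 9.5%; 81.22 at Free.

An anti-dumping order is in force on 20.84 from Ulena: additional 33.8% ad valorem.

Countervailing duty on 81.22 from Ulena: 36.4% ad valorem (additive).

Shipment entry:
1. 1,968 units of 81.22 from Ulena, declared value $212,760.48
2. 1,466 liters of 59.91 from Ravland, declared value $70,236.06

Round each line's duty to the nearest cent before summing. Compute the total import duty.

Line 1 (81.22, Ulena, 1,968 units, $212,760.48):
Base rate for 81.22 is 3.5%.
81.22 has an FTA preferential rate, but origin Ulena is not Ravland; base rate stands.
Additional duty on 81.22 from Ulena: +36.4%. Applied ad valorem rate: 3.5% + 36.4% = 39.9%.
Duty = $212,760.48 × 39.9% = $84,891.43.
Line 2 (59.91, Ravland, 1,466 liters, $70,236.06):
Base rate for 59.91 is 7.5% + $1.91/liter.
Origin Ravland qualifies under the Velara–Ravland agreement and 59.91 is covered: preferential rate 0.5% applies instead.
Duty = $70,236.06 × 0.5% = $351.18.
Total = $84,891.43 + $351.18 = $85,242.61.

$85,242.61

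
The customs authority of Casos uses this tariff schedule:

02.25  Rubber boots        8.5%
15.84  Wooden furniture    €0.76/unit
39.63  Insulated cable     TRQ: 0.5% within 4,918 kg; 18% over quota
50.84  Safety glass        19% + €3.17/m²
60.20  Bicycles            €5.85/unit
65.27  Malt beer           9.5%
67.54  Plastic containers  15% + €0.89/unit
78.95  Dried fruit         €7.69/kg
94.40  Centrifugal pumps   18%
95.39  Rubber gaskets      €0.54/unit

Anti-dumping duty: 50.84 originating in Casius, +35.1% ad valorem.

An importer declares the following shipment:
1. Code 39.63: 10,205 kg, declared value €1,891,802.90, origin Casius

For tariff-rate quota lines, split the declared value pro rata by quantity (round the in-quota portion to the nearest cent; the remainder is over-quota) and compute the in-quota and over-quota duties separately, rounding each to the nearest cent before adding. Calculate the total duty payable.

€180,977.22

Line 1 (39.63, Casius, 10,205 kg, €1,891,802.90):
Code 39.63 is under a tariff-rate quota (threshold 4,918 kg). In-quota: 4,918 kg at 0.5%; over-quota: 5,287 kg at 18%.
Pro-rata value split: in-quota = €1,891,802.90 × 4,918/10,205 = €911,698.84; over-quota = €1,891,802.90 − €911,698.84 = €980,104.06.
In-quota duty = €911,698.84 × 0.5% = €4,558.49. Over-quota duty = €980,104.06 × 18% = €176,418.73.
Line duty = €4,558.49 + €176,418.73 = €180,977.22.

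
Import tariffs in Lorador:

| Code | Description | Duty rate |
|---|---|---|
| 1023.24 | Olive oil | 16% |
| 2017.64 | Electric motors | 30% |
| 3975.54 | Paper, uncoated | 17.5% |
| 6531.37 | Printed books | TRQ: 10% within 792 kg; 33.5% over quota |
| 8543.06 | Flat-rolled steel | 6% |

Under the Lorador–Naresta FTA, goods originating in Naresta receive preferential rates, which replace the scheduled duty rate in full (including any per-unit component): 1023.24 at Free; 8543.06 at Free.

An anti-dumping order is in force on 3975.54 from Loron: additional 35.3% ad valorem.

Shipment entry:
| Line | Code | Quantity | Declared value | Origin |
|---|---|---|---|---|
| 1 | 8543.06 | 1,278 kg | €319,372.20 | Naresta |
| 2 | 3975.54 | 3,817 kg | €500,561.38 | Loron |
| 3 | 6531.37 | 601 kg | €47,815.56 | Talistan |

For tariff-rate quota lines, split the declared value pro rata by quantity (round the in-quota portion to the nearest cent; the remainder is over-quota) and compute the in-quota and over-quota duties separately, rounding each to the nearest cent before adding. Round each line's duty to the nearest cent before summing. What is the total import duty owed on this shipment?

€269,077.97

Line 1 (8543.06, Naresta, 1,278 kg, €319,372.20):
Base rate for 8543.06 is 6%.
Origin Naresta qualifies under the Lorador–Naresta agreement and 8543.06 is covered: preferential rate Free applies instead.
Duty = €319,372.20 × 0% = €0.00.
Line 2 (3975.54, Loron, 3,817 kg, €500,561.38):
Base rate for 3975.54 is 17.5%.
Additional duty on 3975.54 from Loron: +35.3%. Applied ad valorem rate: 17.5% + 35.3% = 52.8%.
Duty = €500,561.38 × 52.8% = €264,296.41.
Line 3 (6531.37, Talistan, 601 kg, €47,815.56):
Code 6531.37 is under a tariff-rate quota (threshold 792 kg). Quantity 601 kg is within the quota, so the in-quota rate 10% applies to the full value.
Duty = €47,815.56 × 10% = €4,781.56.
Total = €0.00 + €264,296.41 + €4,781.56 = €269,077.97.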